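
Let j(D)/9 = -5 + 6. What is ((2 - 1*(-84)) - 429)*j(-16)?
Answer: -3087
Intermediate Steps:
j(D) = 9 (j(D) = 9*(-5 + 6) = 9*1 = 9)
((2 - 1*(-84)) - 429)*j(-16) = ((2 - 1*(-84)) - 429)*9 = ((2 + 84) - 429)*9 = (86 - 429)*9 = -343*9 = -3087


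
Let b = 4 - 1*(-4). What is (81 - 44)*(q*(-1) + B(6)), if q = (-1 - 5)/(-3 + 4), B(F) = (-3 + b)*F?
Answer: 1332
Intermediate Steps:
b = 8 (b = 4 + 4 = 8)
B(F) = 5*F (B(F) = (-3 + 8)*F = 5*F)
q = -6 (q = -6/1 = -6*1 = -6)
(81 - 44)*(q*(-1) + B(6)) = (81 - 44)*(-6*(-1) + 5*6) = 37*(6 + 30) = 37*36 = 1332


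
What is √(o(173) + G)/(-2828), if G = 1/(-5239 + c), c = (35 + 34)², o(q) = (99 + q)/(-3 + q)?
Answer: -√9127410/6758920 ≈ -0.00044699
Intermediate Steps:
o(q) = (99 + q)/(-3 + q)
c = 4761 (c = 69² = 4761)
G = -1/478 (G = 1/(-5239 + 4761) = 1/(-478) = -1/478 ≈ -0.0020920)
√(o(173) + G)/(-2828) = √((99 + 173)/(-3 + 173) - 1/478)/(-2828) = √(272/170 - 1/478)*(-1/2828) = √((1/170)*272 - 1/478)*(-1/2828) = √(8/5 - 1/478)*(-1/2828) = √(3819/2390)*(-1/2828) = (√9127410/2390)*(-1/2828) = -√9127410/6758920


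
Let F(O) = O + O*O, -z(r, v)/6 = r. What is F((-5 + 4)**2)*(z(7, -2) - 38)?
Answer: -160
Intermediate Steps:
z(r, v) = -6*r
F(O) = O + O**2
F((-5 + 4)**2)*(z(7, -2) - 38) = ((-5 + 4)**2*(1 + (-5 + 4)**2))*(-6*7 - 38) = ((-1)**2*(1 + (-1)**2))*(-42 - 38) = (1*(1 + 1))*(-80) = (1*2)*(-80) = 2*(-80) = -160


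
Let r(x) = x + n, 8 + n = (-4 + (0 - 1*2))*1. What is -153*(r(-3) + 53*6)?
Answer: -46053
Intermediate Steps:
n = -14 (n = -8 + (-4 + (0 - 1*2))*1 = -8 + (-4 + (0 - 2))*1 = -8 + (-4 - 2)*1 = -8 - 6*1 = -8 - 6 = -14)
r(x) = -14 + x (r(x) = x - 14 = -14 + x)
-153*(r(-3) + 53*6) = -153*((-14 - 3) + 53*6) = -153*(-17 + 318) = -153*301 = -46053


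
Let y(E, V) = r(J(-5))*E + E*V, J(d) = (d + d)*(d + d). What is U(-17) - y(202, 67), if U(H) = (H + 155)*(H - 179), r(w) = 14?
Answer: -43410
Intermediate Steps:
J(d) = 4*d**2 (J(d) = (2*d)*(2*d) = 4*d**2)
y(E, V) = 14*E + E*V
U(H) = (-179 + H)*(155 + H) (U(H) = (155 + H)*(-179 + H) = (-179 + H)*(155 + H))
U(-17) - y(202, 67) = (-27745 + (-17)**2 - 24*(-17)) - 202*(14 + 67) = (-27745 + 289 + 408) - 202*81 = -27048 - 1*16362 = -27048 - 16362 = -43410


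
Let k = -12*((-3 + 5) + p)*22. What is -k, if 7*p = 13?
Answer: 7128/7 ≈ 1018.3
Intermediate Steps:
p = 13/7 (p = (1/7)*13 = 13/7 ≈ 1.8571)
k = -7128/7 (k = -12*((-3 + 5) + 13/7)*22 = -12*(2 + 13/7)*22 = -12*27/7*22 = -324/7*22 = -7128/7 ≈ -1018.3)
-k = -1*(-7128/7) = 7128/7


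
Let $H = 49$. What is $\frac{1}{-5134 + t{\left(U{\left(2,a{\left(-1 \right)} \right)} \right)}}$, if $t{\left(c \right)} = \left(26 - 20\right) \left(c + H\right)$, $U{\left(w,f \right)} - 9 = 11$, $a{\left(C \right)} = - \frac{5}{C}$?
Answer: $- \frac{1}{4720} \approx -0.00021186$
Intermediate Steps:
$U{\left(w,f \right)} = 20$ ($U{\left(w,f \right)} = 9 + 11 = 20$)
$t{\left(c \right)} = 294 + 6 c$ ($t{\left(c \right)} = \left(26 - 20\right) \left(c + 49\right) = 6 \left(49 + c\right) = 294 + 6 c$)
$\frac{1}{-5134 + t{\left(U{\left(2,a{\left(-1 \right)} \right)} \right)}} = \frac{1}{-5134 + \left(294 + 6 \cdot 20\right)} = \frac{1}{-5134 + \left(294 + 120\right)} = \frac{1}{-5134 + 414} = \frac{1}{-4720} = - \frac{1}{4720}$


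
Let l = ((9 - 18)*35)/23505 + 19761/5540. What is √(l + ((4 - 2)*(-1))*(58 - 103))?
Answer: 3*√195846298757485/4340590 ≈ 9.6723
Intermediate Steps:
l = 30849147/8681180 (l = -9*35*(1/23505) + 19761*(1/5540) = -315*1/23505 + 19761/5540 = -21/1567 + 19761/5540 = 30849147/8681180 ≈ 3.5536)
√(l + ((4 - 2)*(-1))*(58 - 103)) = √(30849147/8681180 + ((4 - 2)*(-1))*(58 - 103)) = √(30849147/8681180 + (2*(-1))*(-45)) = √(30849147/8681180 - 2*(-45)) = √(30849147/8681180 + 90) = √(812155347/8681180) = 3*√195846298757485/4340590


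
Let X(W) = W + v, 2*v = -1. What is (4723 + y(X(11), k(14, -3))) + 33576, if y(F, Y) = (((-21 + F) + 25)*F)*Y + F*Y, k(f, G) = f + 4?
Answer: 82457/2 ≈ 41229.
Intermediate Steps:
v = -1/2 (v = (1/2)*(-1) = -1/2 ≈ -0.50000)
k(f, G) = 4 + f
X(W) = -1/2 + W (X(W) = W - 1/2 = -1/2 + W)
y(F, Y) = F*Y + F*Y*(4 + F) (y(F, Y) = ((4 + F)*F)*Y + F*Y = (F*(4 + F))*Y + F*Y = F*Y*(4 + F) + F*Y = F*Y + F*Y*(4 + F))
(4723 + y(X(11), k(14, -3))) + 33576 = (4723 + (-1/2 + 11)*(4 + 14)*(5 + (-1/2 + 11))) + 33576 = (4723 + (21/2)*18*(5 + 21/2)) + 33576 = (4723 + (21/2)*18*(31/2)) + 33576 = (4723 + 5859/2) + 33576 = 15305/2 + 33576 = 82457/2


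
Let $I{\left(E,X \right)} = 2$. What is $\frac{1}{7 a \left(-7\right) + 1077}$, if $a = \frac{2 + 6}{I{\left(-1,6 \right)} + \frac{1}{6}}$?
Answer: $\frac{13}{11649} \approx 0.001116$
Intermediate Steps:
$a = \frac{48}{13}$ ($a = \frac{2 + 6}{2 + \frac{1}{6}} = \frac{8}{2 + \frac{1}{6}} = \frac{8}{\frac{13}{6}} = 8 \cdot \frac{6}{13} = \frac{48}{13} \approx 3.6923$)
$\frac{1}{7 a \left(-7\right) + 1077} = \frac{1}{7 \cdot \frac{48}{13} \left(-7\right) + 1077} = \frac{1}{\frac{336}{13} \left(-7\right) + 1077} = \frac{1}{- \frac{2352}{13} + 1077} = \frac{1}{\frac{11649}{13}} = \frac{13}{11649}$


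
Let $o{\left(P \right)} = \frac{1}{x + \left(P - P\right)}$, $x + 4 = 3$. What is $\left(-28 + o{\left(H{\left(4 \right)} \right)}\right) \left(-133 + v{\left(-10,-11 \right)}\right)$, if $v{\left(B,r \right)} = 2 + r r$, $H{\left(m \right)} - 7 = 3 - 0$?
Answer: $290$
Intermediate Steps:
$H{\left(m \right)} = 10$ ($H{\left(m \right)} = 7 + \left(3 - 0\right) = 7 + \left(3 + 0\right) = 7 + 3 = 10$)
$v{\left(B,r \right)} = 2 + r^{2}$
$x = -1$ ($x = -4 + 3 = -1$)
$o{\left(P \right)} = -1$ ($o{\left(P \right)} = \frac{1}{-1 + \left(P - P\right)} = \frac{1}{-1 + 0} = \frac{1}{-1} = -1$)
$\left(-28 + o{\left(H{\left(4 \right)} \right)}\right) \left(-133 + v{\left(-10,-11 \right)}\right) = \left(-28 - 1\right) \left(-133 + \left(2 + \left(-11\right)^{2}\right)\right) = - 29 \left(-133 + \left(2 + 121\right)\right) = - 29 \left(-133 + 123\right) = \left(-29\right) \left(-10\right) = 290$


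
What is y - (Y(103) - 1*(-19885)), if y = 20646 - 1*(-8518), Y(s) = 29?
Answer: 9250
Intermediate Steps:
y = 29164 (y = 20646 + 8518 = 29164)
y - (Y(103) - 1*(-19885)) = 29164 - (29 - 1*(-19885)) = 29164 - (29 + 19885) = 29164 - 1*19914 = 29164 - 19914 = 9250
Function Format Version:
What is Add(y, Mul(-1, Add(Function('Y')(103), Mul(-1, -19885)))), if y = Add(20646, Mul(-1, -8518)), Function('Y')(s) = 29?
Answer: 9250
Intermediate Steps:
y = 29164 (y = Add(20646, 8518) = 29164)
Add(y, Mul(-1, Add(Function('Y')(103), Mul(-1, -19885)))) = Add(29164, Mul(-1, Add(29, Mul(-1, -19885)))) = Add(29164, Mul(-1, Add(29, 19885))) = Add(29164, Mul(-1, 19914)) = Add(29164, -19914) = 9250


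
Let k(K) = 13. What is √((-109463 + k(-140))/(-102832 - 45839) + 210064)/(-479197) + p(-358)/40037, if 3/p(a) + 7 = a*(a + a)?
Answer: 3/10262323877 - √515897197654486/23747565729 ≈ -0.00095645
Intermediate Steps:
p(a) = 3/(-7 + 2*a²) (p(a) = 3/(-7 + a*(a + a)) = 3/(-7 + a*(2*a)) = 3/(-7 + 2*a²))
√((-109463 + k(-140))/(-102832 - 45839) + 210064)/(-479197) + p(-358)/40037 = √((-109463 + 13)/(-102832 - 45839) + 210064)/(-479197) + (3/(-7 + 2*(-358)²))/40037 = √(-109450/(-148671) + 210064)*(-1/479197) + (3/(-7 + 2*128164))*(1/40037) = √(-109450*(-1/148671) + 210064)*(-1/479197) + (3/(-7 + 256328))*(1/40037) = √(109450/148671 + 210064)*(-1/479197) + (3/256321)*(1/40037) = √(31230534394/148671)*(-1/479197) + (3*(1/256321))*(1/40037) = (√515897197654486/49557)*(-1/479197) + (3/256321)*(1/40037) = -√515897197654486/23747565729 + 3/10262323877 = 3/10262323877 - √515897197654486/23747565729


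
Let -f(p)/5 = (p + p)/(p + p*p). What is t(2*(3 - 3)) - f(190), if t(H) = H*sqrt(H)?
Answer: 10/191 ≈ 0.052356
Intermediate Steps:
t(H) = H**(3/2)
f(p) = -10*p/(p + p**2) (f(p) = -5*(p + p)/(p + p*p) = -5*2*p/(p + p**2) = -10*p/(p + p**2))
t(2*(3 - 3)) - f(190) = (2*(3 - 3))**(3/2) - (-10)/(1 + 190) = (2*0)**(3/2) - (-10)/191 = 0**(3/2) - (-10)/191 = 0 - 1*(-10/191) = 0 + 10/191 = 10/191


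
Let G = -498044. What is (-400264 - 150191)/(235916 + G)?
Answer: 183485/87376 ≈ 2.0999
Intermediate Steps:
(-400264 - 150191)/(235916 + G) = (-400264 - 150191)/(235916 - 498044) = -550455/(-262128) = -550455*(-1/262128) = 183485/87376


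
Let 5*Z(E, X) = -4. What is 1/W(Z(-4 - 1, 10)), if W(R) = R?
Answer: -5/4 ≈ -1.2500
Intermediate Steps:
Z(E, X) = -4/5 (Z(E, X) = (1/5)*(-4) = -4/5)
1/W(Z(-4 - 1, 10)) = 1/(-4/5) = -5/4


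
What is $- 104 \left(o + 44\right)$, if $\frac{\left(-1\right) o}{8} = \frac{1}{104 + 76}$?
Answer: $- \frac{205712}{45} \approx -4571.4$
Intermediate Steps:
$o = - \frac{2}{45}$ ($o = - \frac{8}{104 + 76} = - \frac{8}{180} = \left(-8\right) \frac{1}{180} = - \frac{2}{45} \approx -0.044444$)
$- 104 \left(o + 44\right) = - 104 \left(- \frac{2}{45} + 44\right) = \left(-104\right) \frac{1978}{45} = - \frac{205712}{45}$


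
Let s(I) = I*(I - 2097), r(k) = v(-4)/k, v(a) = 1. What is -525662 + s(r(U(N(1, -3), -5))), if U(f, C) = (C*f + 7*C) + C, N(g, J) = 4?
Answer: -1892257379/3600 ≈ -5.2563e+5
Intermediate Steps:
U(f, C) = 8*C + C*f (U(f, C) = (7*C + C*f) + C = 8*C + C*f)
r(k) = 1/k
s(I) = I*(-2097 + I)
-525662 + s(r(U(N(1, -3), -5))) = -525662 + (-2097 + 1/(-5*(8 + 4)))/((-5*(8 + 4))) = -525662 + (-2097 + 1/(-5*12))/((-5*12)) = -525662 + (-2097 + 1/(-60))/(-60) = -525662 - (-2097 - 1/60)/60 = -525662 - 1/60*(-125821/60) = -525662 + 125821/3600 = -1892257379/3600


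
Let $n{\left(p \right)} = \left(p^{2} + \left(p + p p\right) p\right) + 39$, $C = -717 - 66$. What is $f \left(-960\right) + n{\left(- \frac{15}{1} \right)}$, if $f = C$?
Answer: $748794$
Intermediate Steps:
$C = -783$
$f = -783$
$n{\left(p \right)} = 39 + p^{2} + p \left(p + p^{2}\right)$ ($n{\left(p \right)} = \left(p^{2} + \left(p + p^{2}\right) p\right) + 39 = \left(p^{2} + p \left(p + p^{2}\right)\right) + 39 = 39 + p^{2} + p \left(p + p^{2}\right)$)
$f \left(-960\right) + n{\left(- \frac{15}{1} \right)} = \left(-783\right) \left(-960\right) + \left(39 + \left(- \frac{15}{1}\right)^{3} + 2 \left(- \frac{15}{1}\right)^{2}\right) = 751680 + \left(39 + \left(\left(-15\right) 1\right)^{3} + 2 \left(\left(-15\right) 1\right)^{2}\right) = 751680 + \left(39 + \left(-15\right)^{3} + 2 \left(-15\right)^{2}\right) = 751680 + \left(39 - 3375 + 2 \cdot 225\right) = 751680 + \left(39 - 3375 + 450\right) = 751680 - 2886 = 748794$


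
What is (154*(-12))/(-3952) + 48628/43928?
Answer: 112400/71383 ≈ 1.5746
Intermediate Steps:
(154*(-12))/(-3952) + 48628/43928 = -1848*(-1/3952) + 48628*(1/43928) = 231/494 + 12157/10982 = 112400/71383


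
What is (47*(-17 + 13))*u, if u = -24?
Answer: 4512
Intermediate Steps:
(47*(-17 + 13))*u = (47*(-17 + 13))*(-24) = (47*(-4))*(-24) = -188*(-24) = 4512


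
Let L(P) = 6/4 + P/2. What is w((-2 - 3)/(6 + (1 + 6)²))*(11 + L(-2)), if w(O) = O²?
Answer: 23/242 ≈ 0.095041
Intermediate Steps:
L(P) = 3/2 + P/2 (L(P) = 6*(¼) + P*(½) = 3/2 + P/2)
w((-2 - 3)/(6 + (1 + 6)²))*(11 + L(-2)) = ((-2 - 3)/(6 + (1 + 6)²))²*(11 + (3/2 + (½)*(-2))) = (-5/(6 + 7²))²*(11 + (3/2 - 1)) = (-5/(6 + 49))²*(11 + ½) = (-5/55)²*(23/2) = (-5*1/55)²*(23/2) = (-1/11)²*(23/2) = (1/121)*(23/2) = 23/242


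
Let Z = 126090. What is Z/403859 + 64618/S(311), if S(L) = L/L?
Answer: 26096686952/403859 ≈ 64618.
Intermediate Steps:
S(L) = 1
Z/403859 + 64618/S(311) = 126090/403859 + 64618/1 = 126090*(1/403859) + 64618*1 = 126090/403859 + 64618 = 26096686952/403859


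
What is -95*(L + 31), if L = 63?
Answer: -8930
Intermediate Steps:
-95*(L + 31) = -95*(63 + 31) = -95*94 = -8930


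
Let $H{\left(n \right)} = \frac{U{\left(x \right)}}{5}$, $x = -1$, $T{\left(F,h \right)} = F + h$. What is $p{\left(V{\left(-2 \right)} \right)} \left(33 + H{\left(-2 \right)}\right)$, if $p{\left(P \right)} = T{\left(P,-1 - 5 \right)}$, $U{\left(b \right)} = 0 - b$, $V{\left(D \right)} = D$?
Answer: $- \frac{1328}{5} \approx -265.6$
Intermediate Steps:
$U{\left(b \right)} = - b$
$p{\left(P \right)} = -6 + P$ ($p{\left(P \right)} = P - 6 = -6 + P$)
$H{\left(n \right)} = \frac{1}{5}$ ($H{\left(n \right)} = \frac{\left(-1\right) \left(-1\right)}{5} = 1 \cdot \frac{1}{5} = \frac{1}{5}$)
$p{\left(V{\left(-2 \right)} \right)} \left(33 + H{\left(-2 \right)}\right) = \left(-6 - 2\right) \left(33 + \frac{1}{5}\right) = \left(-8\right) \frac{166}{5} = - \frac{1328}{5}$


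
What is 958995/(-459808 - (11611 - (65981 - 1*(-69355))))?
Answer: -958995/336083 ≈ -2.8534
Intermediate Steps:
958995/(-459808 - (11611 - (65981 - 1*(-69355)))) = 958995/(-459808 - (11611 - (65981 + 69355))) = 958995/(-459808 - (11611 - 1*135336)) = 958995/(-459808 - (11611 - 135336)) = 958995/(-459808 - 1*(-123725)) = 958995/(-459808 + 123725) = 958995/(-336083) = 958995*(-1/336083) = -958995/336083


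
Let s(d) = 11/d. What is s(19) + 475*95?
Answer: 857386/19 ≈ 45126.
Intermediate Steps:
s(19) + 475*95 = 11/19 + 475*95 = 11*(1/19) + 45125 = 11/19 + 45125 = 857386/19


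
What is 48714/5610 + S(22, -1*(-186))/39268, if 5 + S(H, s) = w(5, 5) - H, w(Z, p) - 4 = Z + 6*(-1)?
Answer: 79698613/9178895 ≈ 8.6828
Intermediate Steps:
w(Z, p) = -2 + Z (w(Z, p) = 4 + (Z + 6*(-1)) = 4 + (Z - 6) = 4 + (-6 + Z) = -2 + Z)
S(H, s) = -2 - H (S(H, s) = -5 + ((-2 + 5) - H) = -5 + (3 - H) = -2 - H)
48714/5610 + S(22, -1*(-186))/39268 = 48714/5610 + (-2 - 1*22)/39268 = 48714*(1/5610) + (-2 - 22)*(1/39268) = 8119/935 - 24*1/39268 = 8119/935 - 6/9817 = 79698613/9178895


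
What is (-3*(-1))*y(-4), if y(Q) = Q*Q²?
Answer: -192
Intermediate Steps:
y(Q) = Q³
(-3*(-1))*y(-4) = -3*(-1)*(-4)³ = 3*(-64) = -192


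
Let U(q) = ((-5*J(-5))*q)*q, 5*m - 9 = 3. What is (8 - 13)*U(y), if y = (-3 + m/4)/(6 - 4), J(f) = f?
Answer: -180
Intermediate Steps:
m = 12/5 (m = 9/5 + (⅕)*3 = 9/5 + ⅗ = 12/5 ≈ 2.4000)
y = -6/5 (y = (-3 + (12/5)/4)/(6 - 4) = (-3 + (12/5)*(¼))/2 = (-3 + ⅗)*(½) = -12/5*½ = -6/5 ≈ -1.2000)
U(q) = 25*q² (U(q) = ((-5*(-5))*q)*q = (25*q)*q = 25*q²)
(8 - 13)*U(y) = (8 - 13)*(25*(-6/5)²) = -125*36/25 = -5*36 = -180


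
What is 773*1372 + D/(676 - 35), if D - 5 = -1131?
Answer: 679815270/641 ≈ 1.0606e+6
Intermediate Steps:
D = -1126 (D = 5 - 1131 = -1126)
773*1372 + D/(676 - 35) = 773*1372 - 1126/(676 - 35) = 1060556 - 1126/641 = 679815270/641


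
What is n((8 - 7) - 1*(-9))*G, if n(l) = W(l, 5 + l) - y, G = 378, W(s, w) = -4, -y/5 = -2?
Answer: -5292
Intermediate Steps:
y = 10 (y = -5*(-2) = 10)
n(l) = -14 (n(l) = -4 - 1*10 = -4 - 10 = -14)
n((8 - 7) - 1*(-9))*G = -14*378 = -5292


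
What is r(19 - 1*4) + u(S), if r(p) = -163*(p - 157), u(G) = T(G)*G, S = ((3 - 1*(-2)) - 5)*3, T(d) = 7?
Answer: 23146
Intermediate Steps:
S = 0 (S = ((3 + 2) - 5)*3 = (5 - 5)*3 = 0*3 = 0)
u(G) = 7*G
r(p) = 25591 - 163*p (r(p) = -163*(-157 + p) = 25591 - 163*p)
r(19 - 1*4) + u(S) = (25591 - 163*(19 - 1*4)) + 7*0 = (25591 - 163*(19 - 4)) + 0 = (25591 - 163*15) + 0 = (25591 - 2445) + 0 = 23146 + 0 = 23146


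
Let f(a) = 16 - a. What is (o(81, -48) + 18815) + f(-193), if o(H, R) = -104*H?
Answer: 10600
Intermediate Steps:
(o(81, -48) + 18815) + f(-193) = (-104*81 + 18815) + (16 - 1*(-193)) = (-8424 + 18815) + (16 + 193) = 10391 + 209 = 10600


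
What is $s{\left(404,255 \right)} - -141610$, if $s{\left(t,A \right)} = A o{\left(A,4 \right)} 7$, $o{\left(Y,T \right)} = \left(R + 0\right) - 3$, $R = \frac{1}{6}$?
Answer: $\frac{273105}{2} \approx 1.3655 \cdot 10^{5}$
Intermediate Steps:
$R = \frac{1}{6} \approx 0.16667$
$o{\left(Y,T \right)} = - \frac{17}{6}$ ($o{\left(Y,T \right)} = \left(\frac{1}{6} + 0\right) - 3 = \frac{1}{6} - 3 = - \frac{17}{6}$)
$s{\left(t,A \right)} = - \frac{119 A}{6}$ ($s{\left(t,A \right)} = A \left(- \frac{17}{6}\right) 7 = - \frac{17 A}{6} \cdot 7 = - \frac{119 A}{6}$)
$s{\left(404,255 \right)} - -141610 = \left(- \frac{119}{6}\right) 255 - -141610 = - \frac{10115}{2} + 141610 = \frac{273105}{2}$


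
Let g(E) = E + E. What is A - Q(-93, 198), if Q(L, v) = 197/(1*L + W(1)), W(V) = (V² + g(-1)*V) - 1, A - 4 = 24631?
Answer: 2340522/95 ≈ 24637.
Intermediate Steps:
g(E) = 2*E
A = 24635 (A = 4 + 24631 = 24635)
W(V) = -1 + V² - 2*V (W(V) = (V² + (2*(-1))*V) - 1 = (V² - 2*V) - 1 = -1 + V² - 2*V)
Q(L, v) = 197/(-2 + L) (Q(L, v) = 197/(1*L + (-1 + 1² - 2*1)) = 197/(L + (-1 + 1 - 2)) = 197/(L - 2) = 197/(-2 + L))
A - Q(-93, 198) = 24635 - 197/(-2 - 93) = 24635 - 197/(-95) = 24635 - 197*(-1)/95 = 24635 - 1*(-197/95) = 24635 + 197/95 = 2340522/95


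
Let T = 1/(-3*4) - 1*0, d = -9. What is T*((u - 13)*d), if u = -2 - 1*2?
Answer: -51/4 ≈ -12.750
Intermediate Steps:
u = -4 (u = -2 - 2 = -4)
T = -1/12 (T = 1/(-12) + 0 = -1/12 + 0 = -1/12 ≈ -0.083333)
T*((u - 13)*d) = -(-4 - 13)*(-9)/12 = -(-17)*(-9)/12 = -1/12*153 = -51/4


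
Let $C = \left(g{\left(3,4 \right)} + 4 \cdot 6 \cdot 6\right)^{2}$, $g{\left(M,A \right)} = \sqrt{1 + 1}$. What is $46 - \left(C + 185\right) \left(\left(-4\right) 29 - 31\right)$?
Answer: $3075727 + 42336 \sqrt{2} \approx 3.1356 \cdot 10^{6}$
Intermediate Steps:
$g{\left(M,A \right)} = \sqrt{2}$
$C = \left(144 + \sqrt{2}\right)^{2}$ ($C = \left(\sqrt{2} + 4 \cdot 6 \cdot 6\right)^{2} = \left(\sqrt{2} + 24 \cdot 6\right)^{2} = \left(\sqrt{2} + 144\right)^{2} = \left(144 + \sqrt{2}\right)^{2} \approx 21145.0$)
$46 - \left(C + 185\right) \left(\left(-4\right) 29 - 31\right) = 46 - \left(\left(144 + \sqrt{2}\right)^{2} + 185\right) \left(\left(-4\right) 29 - 31\right) = 46 - \left(185 + \left(144 + \sqrt{2}\right)^{2}\right) \left(-116 - 31\right) = 46 - \left(185 + \left(144 + \sqrt{2}\right)^{2}\right) \left(-147\right) = 46 - \left(-27195 - 147 \left(144 + \sqrt{2}\right)^{2}\right) = 46 + \left(27195 + 147 \left(144 + \sqrt{2}\right)^{2}\right) = 27241 + 147 \left(144 + \sqrt{2}\right)^{2}$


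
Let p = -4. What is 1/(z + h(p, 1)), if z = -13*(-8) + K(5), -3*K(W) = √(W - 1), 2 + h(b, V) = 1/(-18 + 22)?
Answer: 12/1219 ≈ 0.0098441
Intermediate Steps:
h(b, V) = -7/4 (h(b, V) = -2 + 1/(-18 + 22) = -2 + 1/4 = -2 + ¼ = -7/4)
K(W) = -√(-1 + W)/3 (K(W) = -√(W - 1)/3 = -√(-1 + W)/3)
z = 310/3 (z = -13*(-8) - √(-1 + 5)/3 = 104 - √4/3 = 104 - ⅓*2 = 104 - ⅔ = 310/3 ≈ 103.33)
1/(z + h(p, 1)) = 1/(310/3 - 7/4) = 1/(1219/12) = 12/1219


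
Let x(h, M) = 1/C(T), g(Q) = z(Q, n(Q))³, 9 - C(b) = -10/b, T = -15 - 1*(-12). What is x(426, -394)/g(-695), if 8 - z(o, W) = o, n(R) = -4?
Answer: 3/5906291759 ≈ 5.0793e-10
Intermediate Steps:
T = -3 (T = -15 + 12 = -3)
z(o, W) = 8 - o
C(b) = 9 + 10/b (C(b) = 9 - (-10)/b = 9 + 10/b)
g(Q) = (8 - Q)³
x(h, M) = 3/17 (x(h, M) = 1/(9 + 10/(-3)) = 1/(9 + 10*(-⅓)) = 1/(9 - 10/3) = 1/(17/3) = 3/17)
x(426, -394)/g(-695) = 3/(17*((-(-8 - 695)³))) = 3/(17*((-1*(-703)³))) = 3/(17*((-1*(-347428927)))) = (3/17)/347428927 = (3/17)*(1/347428927) = 3/5906291759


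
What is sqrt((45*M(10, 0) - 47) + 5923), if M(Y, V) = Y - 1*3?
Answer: sqrt(6191) ≈ 78.683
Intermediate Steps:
M(Y, V) = -3 + Y (M(Y, V) = Y - 3 = -3 + Y)
sqrt((45*M(10, 0) - 47) + 5923) = sqrt((45*(-3 + 10) - 47) + 5923) = sqrt((45*7 - 47) + 5923) = sqrt((315 - 47) + 5923) = sqrt(268 + 5923) = sqrt(6191)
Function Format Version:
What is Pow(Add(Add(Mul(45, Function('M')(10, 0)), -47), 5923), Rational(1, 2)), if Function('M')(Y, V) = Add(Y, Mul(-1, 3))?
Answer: Pow(6191, Rational(1, 2)) ≈ 78.683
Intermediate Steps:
Function('M')(Y, V) = Add(-3, Y) (Function('M')(Y, V) = Add(Y, -3) = Add(-3, Y))
Pow(Add(Add(Mul(45, Function('M')(10, 0)), -47), 5923), Rational(1, 2)) = Pow(Add(Add(Mul(45, Add(-3, 10)), -47), 5923), Rational(1, 2)) = Pow(Add(Add(Mul(45, 7), -47), 5923), Rational(1, 2)) = Pow(Add(Add(315, -47), 5923), Rational(1, 2)) = Pow(Add(268, 5923), Rational(1, 2)) = Pow(6191, Rational(1, 2))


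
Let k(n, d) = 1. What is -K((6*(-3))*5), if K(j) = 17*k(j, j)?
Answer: -17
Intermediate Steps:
K(j) = 17 (K(j) = 17*1 = 17)
-K((6*(-3))*5) = -1*17 = -17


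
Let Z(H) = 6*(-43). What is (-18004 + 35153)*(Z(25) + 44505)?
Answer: 758791803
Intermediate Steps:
Z(H) = -258
(-18004 + 35153)*(Z(25) + 44505) = (-18004 + 35153)*(-258 + 44505) = 17149*44247 = 758791803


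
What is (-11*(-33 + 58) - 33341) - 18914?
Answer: -52530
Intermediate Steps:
(-11*(-33 + 58) - 33341) - 18914 = (-11*25 - 33341) - 18914 = (-275 - 33341) - 18914 = -33616 - 18914 = -52530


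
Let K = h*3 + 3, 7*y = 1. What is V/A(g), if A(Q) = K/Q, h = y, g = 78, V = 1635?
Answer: 148785/4 ≈ 37196.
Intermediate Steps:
y = 1/7 (y = (1/7)*1 = 1/7 ≈ 0.14286)
h = 1/7 ≈ 0.14286
K = 24/7 (K = (1/7)*3 + 3 = 3/7 + 3 = 24/7 ≈ 3.4286)
A(Q) = 24/(7*Q)
V/A(g) = 1635/(((24/7)/78)) = 1635/(((24/7)*(1/78))) = 1635/(4/91) = 1635*(91/4) = 148785/4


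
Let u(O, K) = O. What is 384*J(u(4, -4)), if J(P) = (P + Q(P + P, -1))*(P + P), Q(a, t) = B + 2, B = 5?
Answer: 33792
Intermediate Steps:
Q(a, t) = 7 (Q(a, t) = 5 + 2 = 7)
J(P) = 2*P*(7 + P) (J(P) = (P + 7)*(P + P) = (7 + P)*(2*P) = 2*P*(7 + P))
384*J(u(4, -4)) = 384*(2*4*(7 + 4)) = 384*(2*4*11) = 384*88 = 33792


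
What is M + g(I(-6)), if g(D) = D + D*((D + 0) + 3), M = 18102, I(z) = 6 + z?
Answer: 18102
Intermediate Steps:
g(D) = D + D*(3 + D) (g(D) = D + D*(D + 3) = D + D*(3 + D))
M + g(I(-6)) = 18102 + (6 - 6)*(4 + (6 - 6)) = 18102 + 0*(4 + 0) = 18102 + 0*4 = 18102 + 0 = 18102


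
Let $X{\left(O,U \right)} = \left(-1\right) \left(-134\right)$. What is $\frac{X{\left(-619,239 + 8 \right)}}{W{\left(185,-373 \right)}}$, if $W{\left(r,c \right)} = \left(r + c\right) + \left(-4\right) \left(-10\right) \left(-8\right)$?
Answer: $- \frac{67}{254} \approx -0.26378$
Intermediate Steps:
$W{\left(r,c \right)} = -320 + c + r$ ($W{\left(r,c \right)} = \left(c + r\right) + 40 \left(-8\right) = \left(c + r\right) - 320 = -320 + c + r$)
$X{\left(O,U \right)} = 134$
$\frac{X{\left(-619,239 + 8 \right)}}{W{\left(185,-373 \right)}} = \frac{134}{-320 - 373 + 185} = \frac{134}{-508} = 134 \left(- \frac{1}{508}\right) = - \frac{67}{254}$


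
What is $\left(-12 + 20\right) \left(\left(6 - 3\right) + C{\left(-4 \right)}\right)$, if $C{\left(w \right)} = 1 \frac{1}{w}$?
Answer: $22$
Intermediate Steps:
$C{\left(w \right)} = \frac{1}{w}$
$\left(-12 + 20\right) \left(\left(6 - 3\right) + C{\left(-4 \right)}\right) = \left(-12 + 20\right) \left(\left(6 - 3\right) + \frac{1}{-4}\right) = 8 \left(3 - \frac{1}{4}\right) = 8 \cdot \frac{11}{4} = 22$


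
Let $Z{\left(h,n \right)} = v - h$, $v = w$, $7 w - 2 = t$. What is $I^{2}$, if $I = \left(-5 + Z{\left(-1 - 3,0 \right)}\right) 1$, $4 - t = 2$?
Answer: $\frac{9}{49} \approx 0.18367$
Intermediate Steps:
$t = 2$ ($t = 4 - 2 = 2$)
$w = \frac{4}{7}$ ($w = \frac{2}{7} + \frac{1}{7} \cdot 2 = \frac{2}{7} + \frac{2}{7} = \frac{4}{7} \approx 0.57143$)
$v = \frac{4}{7} \approx 0.57143$
$Z{\left(h,n \right)} = \frac{4}{7} - h$
$I = - \frac{3}{7}$ ($I = \left(-5 + \left(\frac{4}{7} - \left(-1 - 3\right)\right)\right) 1 = \left(-5 + \left(\frac{4}{7} - -4\right)\right) 1 = \left(-5 + \left(\frac{4}{7} + 4\right)\right) 1 = \left(-5 + \frac{32}{7}\right) 1 = \left(- \frac{3}{7}\right) 1 = - \frac{3}{7} \approx -0.42857$)
$I^{2} = \left(- \frac{3}{7}\right)^{2} = \frac{9}{49}$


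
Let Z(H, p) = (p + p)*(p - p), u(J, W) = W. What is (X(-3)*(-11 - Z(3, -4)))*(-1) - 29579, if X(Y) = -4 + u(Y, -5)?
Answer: -29678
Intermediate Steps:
X(Y) = -9 (X(Y) = -4 - 5 = -9)
Z(H, p) = 0 (Z(H, p) = (2*p)*0 = 0)
(X(-3)*(-11 - Z(3, -4)))*(-1) - 29579 = -9*(-11 - 1*0)*(-1) - 29579 = -9*(-11 + 0)*(-1) - 29579 = -9*(-11)*(-1) - 29579 = 99*(-1) - 29579 = -99 - 29579 = -29678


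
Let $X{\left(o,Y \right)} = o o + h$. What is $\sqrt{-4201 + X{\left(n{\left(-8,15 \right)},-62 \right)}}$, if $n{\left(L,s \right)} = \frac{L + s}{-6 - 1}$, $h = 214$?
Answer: $i \sqrt{3986} \approx 63.135 i$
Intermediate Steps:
$n{\left(L,s \right)} = - \frac{L}{7} - \frac{s}{7}$ ($n{\left(L,s \right)} = \frac{L + s}{-7} = \left(L + s\right) \left(- \frac{1}{7}\right) = - \frac{L}{7} - \frac{s}{7}$)
$X{\left(o,Y \right)} = 214 + o^{2}$ ($X{\left(o,Y \right)} = o o + 214 = o^{2} + 214 = 214 + o^{2}$)
$\sqrt{-4201 + X{\left(n{\left(-8,15 \right)},-62 \right)}} = \sqrt{-4201 + \left(214 + \left(\left(- \frac{1}{7}\right) \left(-8\right) - \frac{15}{7}\right)^{2}\right)} = \sqrt{-4201 + \left(214 + \left(\frac{8}{7} - \frac{15}{7}\right)^{2}\right)} = \sqrt{-4201 + \left(214 + \left(-1\right)^{2}\right)} = \sqrt{-4201 + \left(214 + 1\right)} = \sqrt{-4201 + 215} = \sqrt{-3986} = i \sqrt{3986}$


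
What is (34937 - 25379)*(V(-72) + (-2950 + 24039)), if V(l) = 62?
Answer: 202161258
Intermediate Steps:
(34937 - 25379)*(V(-72) + (-2950 + 24039)) = (34937 - 25379)*(62 + (-2950 + 24039)) = 9558*(62 + 21089) = 9558*21151 = 202161258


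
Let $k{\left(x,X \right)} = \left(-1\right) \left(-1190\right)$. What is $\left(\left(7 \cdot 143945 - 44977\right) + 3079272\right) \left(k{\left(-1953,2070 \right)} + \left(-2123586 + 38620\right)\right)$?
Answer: $-8422435052160$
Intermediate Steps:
$k{\left(x,X \right)} = 1190$
$\left(\left(7 \cdot 143945 - 44977\right) + 3079272\right) \left(k{\left(-1953,2070 \right)} + \left(-2123586 + 38620\right)\right) = \left(\left(7 \cdot 143945 - 44977\right) + 3079272\right) \left(1190 + \left(-2123586 + 38620\right)\right) = \left(\left(1007615 - 44977\right) + 3079272\right) \left(1190 - 2084966\right) = \left(962638 + 3079272\right) \left(-2083776\right) = 4041910 \left(-2083776\right) = -8422435052160$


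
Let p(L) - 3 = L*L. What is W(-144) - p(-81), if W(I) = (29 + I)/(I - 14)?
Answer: -1036997/158 ≈ -6563.3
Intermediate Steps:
p(L) = 3 + L**2 (p(L) = 3 + L*L = 3 + L**2)
W(I) = (29 + I)/(-14 + I)
W(-144) - p(-81) = (29 - 144)/(-14 - 144) - (3 + (-81)**2) = -115/(-158) - (3 + 6561) = -1/158*(-115) - 1*6564 = 115/158 - 6564 = -1036997/158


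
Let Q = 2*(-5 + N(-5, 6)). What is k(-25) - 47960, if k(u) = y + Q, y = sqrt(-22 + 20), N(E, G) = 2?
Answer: -47966 + I*sqrt(2) ≈ -47966.0 + 1.4142*I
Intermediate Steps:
Q = -6 (Q = 2*(-5 + 2) = 2*(-3) = -6)
y = I*sqrt(2) (y = sqrt(-2) = I*sqrt(2) ≈ 1.4142*I)
k(u) = -6 + I*sqrt(2) (k(u) = I*sqrt(2) - 6 = -6 + I*sqrt(2))
k(-25) - 47960 = (-6 + I*sqrt(2)) - 47960 = -47966 + I*sqrt(2)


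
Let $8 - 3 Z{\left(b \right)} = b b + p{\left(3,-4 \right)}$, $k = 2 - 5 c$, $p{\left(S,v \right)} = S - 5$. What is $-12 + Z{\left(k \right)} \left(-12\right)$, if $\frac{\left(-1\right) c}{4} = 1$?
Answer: $1884$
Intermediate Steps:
$c = -4$ ($c = \left(-4\right) 1 = -4$)
$p{\left(S,v \right)} = -5 + S$
$k = 22$ ($k = 2 - -20 = 2 + 20 = 22$)
$Z{\left(b \right)} = \frac{10}{3} - \frac{b^{2}}{3}$ ($Z{\left(b \right)} = \frac{8}{3} - \frac{b b + \left(-5 + 3\right)}{3} = \frac{8}{3} - \frac{b^{2} - 2}{3} = \frac{8}{3} - \frac{-2 + b^{2}}{3} = \frac{8}{3} - \left(- \frac{2}{3} + \frac{b^{2}}{3}\right) = \frac{10}{3} - \frac{b^{2}}{3}$)
$-12 + Z{\left(k \right)} \left(-12\right) = -12 + \left(\frac{10}{3} - \frac{22^{2}}{3}\right) \left(-12\right) = -12 + \left(\frac{10}{3} - \frac{484}{3}\right) \left(-12\right) = -12 - -1896 = -12 + 1896 = 1884$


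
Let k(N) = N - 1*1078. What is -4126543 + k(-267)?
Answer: -4127888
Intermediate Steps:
k(N) = -1078 + N (k(N) = N - 1078 = -1078 + N)
-4126543 + k(-267) = -4126543 + (-1078 - 267) = -4126543 - 1345 = -4127888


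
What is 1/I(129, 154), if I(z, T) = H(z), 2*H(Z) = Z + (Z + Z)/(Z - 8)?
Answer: 242/15867 ≈ 0.015252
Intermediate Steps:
H(Z) = Z/2 + Z/(-8 + Z) (H(Z) = (Z + (Z + Z)/(Z - 8))/2 = (Z + (2*Z)/(-8 + Z))/2 = (Z + 2*Z/(-8 + Z))/2 = Z/2 + Z/(-8 + Z))
I(z, T) = z*(-6 + z)/(2*(-8 + z))
1/I(129, 154) = 1/((½)*129*(-6 + 129)/(-8 + 129)) = 1/((½)*129*123/121) = 1/((½)*129*(1/121)*123) = 1/(15867/242) = 242/15867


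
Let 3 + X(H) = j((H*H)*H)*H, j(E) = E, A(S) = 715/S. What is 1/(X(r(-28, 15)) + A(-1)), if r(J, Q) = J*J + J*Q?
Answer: 1/17555189298 ≈ 5.6963e-11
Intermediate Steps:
r(J, Q) = J² + J*Q
X(H) = -3 + H⁴ (X(H) = -3 + ((H*H)*H)*H = -3 + (H²*H)*H = -3 + H³*H = -3 + H⁴)
1/(X(r(-28, 15)) + A(-1)) = 1/((-3 + (-28*(-28 + 15))⁴) + 715/(-1)) = 1/((-3 + (-28*(-13))⁴) + 715*(-1)) = 1/((-3 + 364⁴) - 715) = 1/((-3 + 17555190016) - 715) = 1/(17555190013 - 715) = 1/17555189298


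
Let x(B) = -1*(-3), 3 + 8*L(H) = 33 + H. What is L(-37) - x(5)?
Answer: -31/8 ≈ -3.8750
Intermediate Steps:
L(H) = 15/4 + H/8 (L(H) = -3/8 + (33 + H)/8 = -3/8 + (33/8 + H/8) = 15/4 + H/8)
x(B) = 3
L(-37) - x(5) = (15/4 + (1/8)*(-37)) - 1*3 = (15/4 - 37/8) - 3 = -7/8 - 3 = -31/8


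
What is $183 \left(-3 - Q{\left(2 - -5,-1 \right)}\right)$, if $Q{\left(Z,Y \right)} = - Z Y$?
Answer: $-1830$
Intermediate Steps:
$Q{\left(Z,Y \right)} = - Y Z$
$183 \left(-3 - Q{\left(2 - -5,-1 \right)}\right) = 183 \left(-3 - \left(-1\right) \left(-1\right) \left(2 - -5\right)\right) = 183 \left(-3 - \left(-1\right) \left(-1\right) \left(2 + 5\right)\right) = 183 \left(-3 - \left(-1\right) \left(-1\right) 7\right) = 183 \left(-3 - 7\right) = 183 \left(-10\right) = -1830$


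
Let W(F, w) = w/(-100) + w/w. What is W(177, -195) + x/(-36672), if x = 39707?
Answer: 342377/183360 ≈ 1.8672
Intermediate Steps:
W(F, w) = 1 - w/100 (W(F, w) = w*(-1/100) + 1 = -w/100 + 1 = 1 - w/100)
W(177, -195) + x/(-36672) = (1 - 1/100*(-195)) + 39707/(-36672) = (1 + 39/20) + 39707*(-1/36672) = 59/20 - 39707/36672 = 342377/183360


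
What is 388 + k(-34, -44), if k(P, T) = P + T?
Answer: 310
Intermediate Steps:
388 + k(-34, -44) = 388 + (-34 - 44) = 388 - 78 = 310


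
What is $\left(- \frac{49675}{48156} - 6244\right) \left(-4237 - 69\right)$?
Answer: $\frac{647484046067}{24078} \approx 2.6891 \cdot 10^{7}$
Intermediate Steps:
$\left(- \frac{49675}{48156} - 6244\right) \left(-4237 - 69\right) = \left(\left(-49675\right) \frac{1}{48156} - 6244\right) \left(-4306\right) = \left(- \frac{49675}{48156} - 6244\right) \left(-4306\right) = \left(- \frac{300735739}{48156}\right) \left(-4306\right) = \frac{647484046067}{24078}$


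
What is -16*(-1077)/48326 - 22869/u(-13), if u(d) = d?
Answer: 552695655/314119 ≈ 1759.5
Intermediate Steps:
-16*(-1077)/48326 - 22869/u(-13) = -16*(-1077)/48326 - 22869/(-13) = 17232*(1/48326) - 22869*(-1/13) = 8616/24163 + 22869/13 = 552695655/314119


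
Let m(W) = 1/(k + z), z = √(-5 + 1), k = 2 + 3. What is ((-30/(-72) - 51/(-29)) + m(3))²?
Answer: 793/144 - 817*I/2523 ≈ 5.5069 - 0.32382*I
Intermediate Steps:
k = 5
z = 2*I (z = √(-4) = 2*I ≈ 2.0*I)
m(W) = (5 - 2*I)/29 (m(W) = 1/(5 + 2*I) = (5 - 2*I)/29)
((-30/(-72) - 51/(-29)) + m(3))² = ((-30/(-72) - 51/(-29)) + (5/29 - 2*I/29))² = ((-30*(-1/72) - 51*(-1/29)) + (5/29 - 2*I/29))² = ((5/12 + 51/29) + (5/29 - 2*I/29))² = (757/348 + (5/29 - 2*I/29))² = (817/348 - 2*I/29)²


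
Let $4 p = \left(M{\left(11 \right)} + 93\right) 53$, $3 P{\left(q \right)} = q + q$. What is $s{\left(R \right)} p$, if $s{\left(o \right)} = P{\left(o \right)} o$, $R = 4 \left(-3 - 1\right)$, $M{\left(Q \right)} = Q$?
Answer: $\frac{705536}{3} \approx 2.3518 \cdot 10^{5}$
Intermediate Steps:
$P{\left(q \right)} = \frac{2 q}{3}$ ($P{\left(q \right)} = \frac{q + q}{3} = \frac{2 q}{3}$)
$R = -16$ ($R = 4 \left(-4\right) = -16$)
$s{\left(o \right)} = \frac{2 o^{2}}{3}$ ($s{\left(o \right)} = \frac{2 o}{3} o = \frac{2 o^{2}}{3}$)
$p = 1378$ ($p = \frac{\left(11 + 93\right) 53}{4} = \frac{104 \cdot 53}{4} = \frac{1}{4} \cdot 5512 = 1378$)
$s{\left(R \right)} p = \frac{2 \left(-16\right)^{2}}{3} \cdot 1378 = \frac{2}{3} \cdot 256 \cdot 1378 = \frac{512}{3} \cdot 1378 = \frac{705536}{3}$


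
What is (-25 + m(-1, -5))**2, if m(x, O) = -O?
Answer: 400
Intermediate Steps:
(-25 + m(-1, -5))**2 = (-25 - 1*(-5))**2 = (-25 + 5)**2 = (-20)**2 = 400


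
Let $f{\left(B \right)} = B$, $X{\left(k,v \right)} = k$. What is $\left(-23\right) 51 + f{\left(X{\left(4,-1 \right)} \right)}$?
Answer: $-1169$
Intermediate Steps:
$\left(-23\right) 51 + f{\left(X{\left(4,-1 \right)} \right)} = \left(-23\right) 51 + 4 = -1173 + 4 = -1169$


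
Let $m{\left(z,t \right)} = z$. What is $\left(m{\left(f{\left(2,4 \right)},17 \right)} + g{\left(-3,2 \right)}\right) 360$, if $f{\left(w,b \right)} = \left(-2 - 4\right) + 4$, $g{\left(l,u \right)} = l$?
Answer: $-1800$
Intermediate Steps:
$f{\left(w,b \right)} = -2$ ($f{\left(w,b \right)} = -6 + 4 = -2$)
$\left(m{\left(f{\left(2,4 \right)},17 \right)} + g{\left(-3,2 \right)}\right) 360 = \left(-2 - 3\right) 360 = \left(-5\right) 360 = -1800$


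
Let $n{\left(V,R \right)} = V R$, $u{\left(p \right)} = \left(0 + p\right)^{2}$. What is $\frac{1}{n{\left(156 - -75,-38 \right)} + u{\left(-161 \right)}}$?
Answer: $\frac{1}{17143} \approx 5.8333 \cdot 10^{-5}$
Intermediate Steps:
$u{\left(p \right)} = p^{2}$
$n{\left(V,R \right)} = R V$
$\frac{1}{n{\left(156 - -75,-38 \right)} + u{\left(-161 \right)}} = \frac{1}{- 38 \left(156 - -75\right) + \left(-161\right)^{2}} = \frac{1}{- 38 \left(156 + 75\right) + 25921} = \frac{1}{\left(-38\right) 231 + 25921} = \frac{1}{-8778 + 25921} = \frac{1}{17143}$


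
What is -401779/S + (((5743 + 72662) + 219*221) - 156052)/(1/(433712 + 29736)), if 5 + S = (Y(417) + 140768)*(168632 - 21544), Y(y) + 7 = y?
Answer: -281476054099321619315/20765589659 ≈ -1.3555e+10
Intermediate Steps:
Y(y) = -7 + y
S = 20765589659 (S = -5 + ((-7 + 417) + 140768)*(168632 - 21544) = -5 + (410 + 140768)*147088 = -5 + 141178*147088 = -5 + 20765589664 = 20765589659)
-401779/S + (((5743 + 72662) + 219*221) - 156052)/(1/(433712 + 29736)) = -401779/20765589659 + (((5743 + 72662) + 219*221) - 156052)/(1/(433712 + 29736)) = -401779*1/20765589659 + ((78405 + 48399) - 156052)/(1/463448) = -401779/20765589659 + (126804 - 156052)/(1/463448) = -401779/20765589659 - 29248*463448 = -401779/20765589659 - 13554927104 = -281476054099321619315/20765589659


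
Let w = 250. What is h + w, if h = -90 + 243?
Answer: 403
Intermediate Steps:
h = 153
h + w = 153 + 250 = 403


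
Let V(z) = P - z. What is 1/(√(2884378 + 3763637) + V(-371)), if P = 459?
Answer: -166/1191823 + √6648015/5959115 ≈ 0.00029340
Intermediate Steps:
V(z) = 459 - z
1/(√(2884378 + 3763637) + V(-371)) = 1/(√(2884378 + 3763637) + (459 - 1*(-371))) = 1/(√6648015 + (459 + 371)) = 1/(√6648015 + 830) = 1/(830 + √6648015)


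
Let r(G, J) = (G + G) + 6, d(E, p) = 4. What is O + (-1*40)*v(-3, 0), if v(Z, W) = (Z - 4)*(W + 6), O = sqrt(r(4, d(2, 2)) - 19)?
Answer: 1680 + I*sqrt(5) ≈ 1680.0 + 2.2361*I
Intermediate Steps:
r(G, J) = 6 + 2*G (r(G, J) = 2*G + 6 = 6 + 2*G)
O = I*sqrt(5) (O = sqrt((6 + 2*4) - 19) = sqrt((6 + 8) - 19) = sqrt(14 - 19) = sqrt(-5) = I*sqrt(5) ≈ 2.2361*I)
v(Z, W) = (-4 + Z)*(6 + W)
O + (-1*40)*v(-3, 0) = I*sqrt(5) + (-1*40)*(-24 - 4*0 + 6*(-3) + 0*(-3)) = I*sqrt(5) - 40*(-24 + 0 - 18 + 0) = I*sqrt(5) - 40*(-42) = I*sqrt(5) + 1680 = 1680 + I*sqrt(5)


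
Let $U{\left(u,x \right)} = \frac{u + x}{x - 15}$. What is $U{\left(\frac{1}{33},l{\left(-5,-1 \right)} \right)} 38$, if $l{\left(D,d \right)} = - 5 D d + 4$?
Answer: $\frac{6574}{297} \approx 22.135$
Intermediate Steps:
$l{\left(D,d \right)} = 4 - 5 D d$ ($l{\left(D,d \right)} = - 5 D d + 4 = 4 - 5 D d$)
$U{\left(u,x \right)} = \frac{u + x}{-15 + x}$
$U{\left(\frac{1}{33},l{\left(-5,-1 \right)} \right)} 38 = \frac{\frac{1}{33} + \left(4 - \left(-25\right) \left(-1\right)\right)}{-15 + \left(4 - \left(-25\right) \left(-1\right)\right)} 38 = \frac{\frac{1}{33} + \left(4 - 25\right)}{-15 + \left(4 - 25\right)} 38 = \frac{\frac{1}{33} - 21}{-15 - 21} \cdot 38 = \frac{1}{-36} \left(- \frac{692}{33}\right) 38 = \left(- \frac{1}{36}\right) \left(- \frac{692}{33}\right) 38 = \frac{173}{297} \cdot 38 = \frac{6574}{297}$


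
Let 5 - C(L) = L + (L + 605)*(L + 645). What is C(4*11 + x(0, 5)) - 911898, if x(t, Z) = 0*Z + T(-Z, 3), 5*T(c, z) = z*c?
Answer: -1355090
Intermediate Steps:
T(c, z) = c*z/5 (T(c, z) = (z*c)/5 = (c*z)/5 = c*z/5)
x(t, Z) = -3*Z/5 (x(t, Z) = 0*Z + (1/5)*(-Z)*3 = 0 - 3*Z/5 = -3*Z/5)
C(L) = 5 - L - (605 + L)*(645 + L) (C(L) = 5 - (L + (L + 605)*(L + 645)) = 5 - (L + (605 + L)*(645 + L)) = 5 + (-L - (605 + L)*(645 + L)) = 5 - L - (605 + L)*(645 + L))
C(4*11 + x(0, 5)) - 911898 = (-390220 - (4*11 - 3/5*5)**2 - 1251*(4*11 - 3/5*5)) - 911898 = (-390220 - (44 - 3)**2 - 1251*(44 - 3)) - 911898 = (-390220 - 1*41**2 - 1251*41) - 911898 = (-390220 - 1*1681 - 51291) - 911898 = (-390220 - 1681 - 51291) - 911898 = -443192 - 911898 = -1355090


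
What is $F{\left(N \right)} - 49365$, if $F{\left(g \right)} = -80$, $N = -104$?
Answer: $-49445$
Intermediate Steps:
$F{\left(N \right)} - 49365 = -80 - 49365 = -49445$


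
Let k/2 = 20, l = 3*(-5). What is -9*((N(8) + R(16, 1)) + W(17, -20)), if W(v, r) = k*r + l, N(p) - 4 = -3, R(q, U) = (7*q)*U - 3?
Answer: 6345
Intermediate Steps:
l = -15
R(q, U) = -3 + 7*U*q (R(q, U) = 7*U*q - 3 = -3 + 7*U*q)
k = 40 (k = 2*20 = 40)
N(p) = 1 (N(p) = 4 - 3 = 1)
W(v, r) = -15 + 40*r (W(v, r) = 40*r - 15 = -15 + 40*r)
-9*((N(8) + R(16, 1)) + W(17, -20)) = -9*((1 + (-3 + 7*1*16)) + (-15 + 40*(-20))) = -9*((1 + (-3 + 112)) + (-15 - 800)) = -9*((1 + 109) - 815) = -9*(110 - 815) = -9*(-705) = 6345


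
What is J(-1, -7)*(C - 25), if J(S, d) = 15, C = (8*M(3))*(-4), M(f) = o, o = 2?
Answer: -1335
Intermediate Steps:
M(f) = 2
C = -64 (C = (8*2)*(-4) = 16*(-4) = -64)
J(-1, -7)*(C - 25) = 15*(-64 - 25) = 15*(-89) = -1335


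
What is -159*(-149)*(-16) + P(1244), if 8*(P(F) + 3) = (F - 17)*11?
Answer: -3018975/8 ≈ -3.7737e+5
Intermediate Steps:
P(F) = -211/8 + 11*F/8 (P(F) = -3 + ((F - 17)*11)/8 = -3 + ((-17 + F)*11)/8 = -3 + (-187 + 11*F)/8 = -3 + (-187/8 + 11*F/8) = -211/8 + 11*F/8)
-159*(-149)*(-16) + P(1244) = -159*(-149)*(-16) + (-211/8 + (11/8)*1244) = 23691*(-16) + (-211/8 + 3421/2) = -379056 + 13473/8 = -3018975/8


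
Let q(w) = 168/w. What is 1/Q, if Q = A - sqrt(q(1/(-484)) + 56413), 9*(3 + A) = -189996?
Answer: -190023/4012306372 + 9*I*sqrt(24899)/4012306372 ≈ -4.736e-5 + 3.5395e-7*I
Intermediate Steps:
A = -63341/3 (A = -3 + (1/9)*(-189996) = -3 - 63332/3 = -63341/3 ≈ -21114.)
Q = -63341/3 - I*sqrt(24899) (Q = -63341/3 - sqrt(168/(1/(-484)) + 56413) = -63341/3 - sqrt(168/(-1/484) + 56413) = -63341/3 - sqrt(168*(-484) + 56413) = -63341/3 - sqrt(-81312 + 56413) = -63341/3 - sqrt(-24899) = -63341/3 - I*sqrt(24899) ≈ -21114.0 - 157.79*I)
1/Q = 1/(-63341/3 - I*sqrt(24899))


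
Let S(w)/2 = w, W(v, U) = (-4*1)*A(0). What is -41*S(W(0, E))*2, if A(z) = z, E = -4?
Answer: 0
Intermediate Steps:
W(v, U) = 0 (W(v, U) = -4*1*0 = -4*0 = 0)
S(w) = 2*w
-41*S(W(0, E))*2 = -82*0*2 = -41*0*2 = 0*2 = 0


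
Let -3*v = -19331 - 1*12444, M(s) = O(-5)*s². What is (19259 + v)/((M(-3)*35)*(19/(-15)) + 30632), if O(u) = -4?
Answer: 22388/24171 ≈ 0.92623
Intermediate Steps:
M(s) = -4*s²
v = 31775/3 (v = -(-19331 - 1*12444)/3 = -(-19331 - 12444)/3 = -⅓*(-31775) = 31775/3 ≈ 10592.)
(19259 + v)/((M(-3)*35)*(19/(-15)) + 30632) = (19259 + 31775/3)/((-4*(-3)²*35)*(19/(-15)) + 30632) = 89552/(3*((-4*9*35)*(19*(-1/15)) + 30632)) = 89552/(3*(-36*35*(-19/15) + 30632)) = 89552/(3*(-1260*(-19/15) + 30632)) = 89552/(3*(1596 + 30632)) = (89552/3)/32228 = (89552/3)*(1/32228) = 22388/24171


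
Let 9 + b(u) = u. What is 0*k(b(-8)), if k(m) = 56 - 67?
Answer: 0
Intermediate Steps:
b(u) = -9 + u
k(m) = -11
0*k(b(-8)) = 0*(-11) = 0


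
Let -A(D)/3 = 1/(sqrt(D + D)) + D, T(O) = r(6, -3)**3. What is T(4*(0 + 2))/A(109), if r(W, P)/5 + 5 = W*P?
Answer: 36139031750/7770171 - 1520875*sqrt(218)/7770171 ≈ 4648.1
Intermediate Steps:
r(W, P) = -25 + 5*P*W (r(W, P) = -25 + 5*(W*P) = -25 + 5*(P*W) = -25 + 5*P*W)
T(O) = -1520875 (T(O) = (-25 + 5*(-3)*6)**3 = (-25 - 90)**3 = (-115)**3 = -1520875)
A(D) = -3*D - 3*sqrt(2)/(2*sqrt(D)) (A(D) = -3*(1/(sqrt(D + D)) + D) = -3*(1/(sqrt(2*D)) + D) = -3*(1/(sqrt(2)*sqrt(D)) + D) = -3*(sqrt(2)/(2*sqrt(D)) + D) = -3*(D + sqrt(2)/(2*sqrt(D))) = -3*D - 3*sqrt(2)/(2*sqrt(D)))
T(4*(0 + 2))/A(109) = -1520875/(-3*109 - 3*sqrt(2)/(2*sqrt(109))) = -1520875/(-327 - 3*sqrt(2)*sqrt(109)/109/2) = -1520875/(-327 - 3*sqrt(218)/218)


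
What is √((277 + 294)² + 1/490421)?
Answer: √78417019884103302/490421 ≈ 571.00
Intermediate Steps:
√((277 + 294)² + 1/490421) = √(571² + 1/490421) = √(326041 + 1/490421) = √(159897353262/490421) = √78417019884103302/490421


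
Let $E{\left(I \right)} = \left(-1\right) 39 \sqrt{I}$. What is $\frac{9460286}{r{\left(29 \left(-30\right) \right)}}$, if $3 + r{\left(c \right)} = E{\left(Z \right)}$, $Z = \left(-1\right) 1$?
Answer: $- \frac{4730143}{255} + \frac{61491859 i}{255} \approx -18550.0 + 2.4114 \cdot 10^{5} i$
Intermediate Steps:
$Z = -1$
$E{\left(I \right)} = - 39 \sqrt{I}$
$r{\left(c \right)} = -3 - 39 i$ ($r{\left(c \right)} = -3 - 39 \sqrt{-1} = -3 - 39 i$)
$\frac{9460286}{r{\left(29 \left(-30\right) \right)}} = \frac{9460286}{-3 - 39 i} = 9460286 \frac{-3 + 39 i}{1530} = \frac{4730143 \left(-3 + 39 i\right)}{765}$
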